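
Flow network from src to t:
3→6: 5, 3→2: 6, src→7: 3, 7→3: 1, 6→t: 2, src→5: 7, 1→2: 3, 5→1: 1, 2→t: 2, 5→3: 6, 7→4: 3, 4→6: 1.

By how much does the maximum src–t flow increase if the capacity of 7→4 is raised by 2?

0

Original max flow = 4.
Edge 7→4 does not cross the min cut (source side {1, 2, 3, 4, 5, 6, 7, src}), so extra capacity there cannot help.
New max flow = 4. Increase = 0.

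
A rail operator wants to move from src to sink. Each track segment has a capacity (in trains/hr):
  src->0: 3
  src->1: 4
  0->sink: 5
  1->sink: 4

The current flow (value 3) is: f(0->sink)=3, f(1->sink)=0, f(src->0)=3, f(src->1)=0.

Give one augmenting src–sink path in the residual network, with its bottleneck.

src->1->sink, bottleneck 4

Residual along src->1->sink: src->1: 4, 1->sink: 4.
Bottleneck = min = 4.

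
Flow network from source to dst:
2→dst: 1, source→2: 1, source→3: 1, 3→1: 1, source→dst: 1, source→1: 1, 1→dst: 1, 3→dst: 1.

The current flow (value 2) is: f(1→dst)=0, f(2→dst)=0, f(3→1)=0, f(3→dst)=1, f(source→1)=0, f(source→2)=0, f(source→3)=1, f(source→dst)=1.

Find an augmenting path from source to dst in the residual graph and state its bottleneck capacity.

Residual along source→1→dst: source→1: 1, 1→dst: 1.
Bottleneck = min = 1.

source→1→dst, bottleneck 1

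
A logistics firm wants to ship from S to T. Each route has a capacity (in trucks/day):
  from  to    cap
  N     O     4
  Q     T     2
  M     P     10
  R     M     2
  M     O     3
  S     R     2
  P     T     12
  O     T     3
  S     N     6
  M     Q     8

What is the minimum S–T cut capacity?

5

Max flow = 5 (via 2 augmenting paths).
In the residual at optimum, the set reachable from S is {N, O, S}.
Cut edges: S→R (cap 2), O→T (cap 3). Sum = 5.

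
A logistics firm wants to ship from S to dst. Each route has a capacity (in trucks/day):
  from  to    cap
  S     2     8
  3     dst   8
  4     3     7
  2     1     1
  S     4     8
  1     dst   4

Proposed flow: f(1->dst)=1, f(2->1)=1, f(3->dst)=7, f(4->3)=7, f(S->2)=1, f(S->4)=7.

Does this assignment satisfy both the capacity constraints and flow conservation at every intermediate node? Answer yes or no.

Every edge has 0 ≤ f(e) ≤ cap(e).
At each intermediate node, inflow equals outflow.

Yes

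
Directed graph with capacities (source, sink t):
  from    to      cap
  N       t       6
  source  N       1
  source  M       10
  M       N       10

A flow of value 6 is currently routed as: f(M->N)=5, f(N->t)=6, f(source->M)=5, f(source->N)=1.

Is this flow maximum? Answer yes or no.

Residual reachable from source: {M, N, source}; t is not reachable.
Saturated cut: N->t with total capacity 6 = current flow value. Flow is maximum.

Yes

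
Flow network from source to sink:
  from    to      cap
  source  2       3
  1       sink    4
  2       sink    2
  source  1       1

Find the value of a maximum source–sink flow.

Augment source→2→sink: bottleneck 2. Total 2.
Augment source→1→sink: bottleneck 1. Total 3.
No augmenting path remains in the residual graph.

3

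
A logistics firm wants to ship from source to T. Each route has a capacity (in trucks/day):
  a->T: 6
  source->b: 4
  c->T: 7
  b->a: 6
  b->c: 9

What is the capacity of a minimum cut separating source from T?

4

Max flow = 4 (via 1 augmenting path).
In the residual at optimum, the set reachable from source is {source}.
Cut edges: source->b (cap 4). Sum = 4.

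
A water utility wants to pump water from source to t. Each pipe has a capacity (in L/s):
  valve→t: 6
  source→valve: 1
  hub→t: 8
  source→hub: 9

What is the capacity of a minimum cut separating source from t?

Max flow = 9 (via 2 augmenting paths).
In the residual at optimum, the set reachable from source is {hub, source}.
Cut edges: source→valve (cap 1), hub→t (cap 8). Sum = 9.

9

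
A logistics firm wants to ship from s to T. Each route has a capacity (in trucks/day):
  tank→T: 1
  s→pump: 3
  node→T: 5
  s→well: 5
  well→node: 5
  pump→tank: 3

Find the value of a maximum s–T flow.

Augment s→well→node→T: bottleneck 5. Total 5.
Augment s→pump→tank→T: bottleneck 1. Total 6.
No augmenting path remains in the residual graph.

6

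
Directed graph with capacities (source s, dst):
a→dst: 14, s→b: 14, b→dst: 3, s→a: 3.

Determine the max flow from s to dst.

6

Augment s→b→dst: bottleneck 3. Total 3.
Augment s→a→dst: bottleneck 3. Total 6.
No augmenting path remains in the residual graph.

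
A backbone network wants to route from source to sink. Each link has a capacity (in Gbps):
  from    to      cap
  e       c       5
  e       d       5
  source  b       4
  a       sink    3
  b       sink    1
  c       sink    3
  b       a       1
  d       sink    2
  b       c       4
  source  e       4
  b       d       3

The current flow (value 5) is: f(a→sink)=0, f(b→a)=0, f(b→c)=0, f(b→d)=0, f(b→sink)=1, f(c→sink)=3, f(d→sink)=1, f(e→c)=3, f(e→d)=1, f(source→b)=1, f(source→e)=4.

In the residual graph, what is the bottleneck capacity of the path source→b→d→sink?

1

Residual capacities along the path: source→b: 3, b→d: 3, d→sink: 1.
Minimum is 1.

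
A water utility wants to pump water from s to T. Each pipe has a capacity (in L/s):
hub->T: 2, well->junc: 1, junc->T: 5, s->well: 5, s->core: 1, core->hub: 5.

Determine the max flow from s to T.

Augment s->core->hub->T: bottleneck 1. Total 1.
Augment s->well->junc->T: bottleneck 1. Total 2.
No augmenting path remains in the residual graph.

2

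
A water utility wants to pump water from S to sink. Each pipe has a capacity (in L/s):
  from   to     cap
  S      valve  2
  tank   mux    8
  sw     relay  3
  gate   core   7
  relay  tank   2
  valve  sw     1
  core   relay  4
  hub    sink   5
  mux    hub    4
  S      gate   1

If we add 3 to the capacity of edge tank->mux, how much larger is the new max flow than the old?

0

Original max flow = 2.
Edge tank->mux does not cross the min cut (source side {S, valve}), so extra capacity there cannot help.
New max flow = 2. Increase = 0.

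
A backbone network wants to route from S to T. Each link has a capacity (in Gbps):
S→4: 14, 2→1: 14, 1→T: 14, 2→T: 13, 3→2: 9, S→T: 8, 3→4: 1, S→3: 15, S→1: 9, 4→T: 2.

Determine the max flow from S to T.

28

Augment S→T: bottleneck 8. Total 8.
Augment S→4→T: bottleneck 2. Total 10.
Augment S→1→T: bottleneck 9. Total 19.
Augment S→3→2→T: bottleneck 9. Total 28.
No augmenting path remains in the residual graph.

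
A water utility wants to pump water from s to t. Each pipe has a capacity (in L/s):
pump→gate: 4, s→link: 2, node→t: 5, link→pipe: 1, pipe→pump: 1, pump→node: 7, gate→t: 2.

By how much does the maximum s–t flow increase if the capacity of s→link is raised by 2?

Original max flow = 1.
Edge s→link does not cross the min cut (source side {link, s}), so extra capacity there cannot help.
New max flow = 1. Increase = 0.

0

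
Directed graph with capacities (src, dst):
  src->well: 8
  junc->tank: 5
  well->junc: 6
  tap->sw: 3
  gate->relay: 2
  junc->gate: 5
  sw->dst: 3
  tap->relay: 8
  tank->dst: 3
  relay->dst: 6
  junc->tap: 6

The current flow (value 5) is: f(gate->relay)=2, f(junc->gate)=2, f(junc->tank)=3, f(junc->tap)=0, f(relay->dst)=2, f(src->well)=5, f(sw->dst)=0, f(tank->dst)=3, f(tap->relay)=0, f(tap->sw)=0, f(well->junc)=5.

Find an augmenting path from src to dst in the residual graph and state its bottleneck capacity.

Residual along src->well->junc->tap->sw->dst: src->well: 3, well->junc: 1, junc->tap: 6, tap->sw: 3, sw->dst: 3.
Bottleneck = min = 1.

src->well->junc->tap->sw->dst, bottleneck 1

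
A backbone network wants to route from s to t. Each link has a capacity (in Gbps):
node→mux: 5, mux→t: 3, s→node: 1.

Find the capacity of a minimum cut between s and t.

1

Max flow = 1 (via 1 augmenting path).
In the residual at optimum, the set reachable from s is {s}.
Cut edges: s→node (cap 1). Sum = 1.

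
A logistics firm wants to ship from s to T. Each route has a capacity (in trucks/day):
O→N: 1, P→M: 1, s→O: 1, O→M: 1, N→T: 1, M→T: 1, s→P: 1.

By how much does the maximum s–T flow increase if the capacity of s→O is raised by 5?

0

Original max flow = 2.
Even with extra capacity on s→O, another cut of capacity 2 remains binding.
New max flow = 2. Increase = 0.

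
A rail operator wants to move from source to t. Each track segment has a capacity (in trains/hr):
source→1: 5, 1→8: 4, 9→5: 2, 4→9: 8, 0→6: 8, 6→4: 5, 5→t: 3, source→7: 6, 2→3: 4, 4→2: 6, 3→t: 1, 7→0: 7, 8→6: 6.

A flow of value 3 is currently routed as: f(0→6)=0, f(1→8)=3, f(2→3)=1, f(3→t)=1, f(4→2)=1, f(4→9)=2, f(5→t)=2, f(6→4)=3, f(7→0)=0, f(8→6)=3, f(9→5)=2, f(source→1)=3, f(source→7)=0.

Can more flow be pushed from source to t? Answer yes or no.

No

Residual reachable from source: {0, 1, 2, 3, 4, 6, 7, 8, 9, source}; t is not reachable.
Saturated cut: 9→5, 3→t with total capacity 3 = current flow value. Flow is maximum.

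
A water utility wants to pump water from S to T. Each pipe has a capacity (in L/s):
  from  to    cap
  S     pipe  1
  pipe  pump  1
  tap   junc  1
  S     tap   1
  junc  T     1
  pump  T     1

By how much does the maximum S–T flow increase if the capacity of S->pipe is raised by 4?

0

Original max flow = 2.
Even with extra capacity on S->pipe, another cut of capacity 2 remains binding.
New max flow = 2. Increase = 0.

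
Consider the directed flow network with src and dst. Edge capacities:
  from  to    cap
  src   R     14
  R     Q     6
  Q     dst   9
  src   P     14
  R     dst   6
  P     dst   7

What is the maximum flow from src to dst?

Augment src→R→dst: bottleneck 6. Total 6.
Augment src→P→dst: bottleneck 7. Total 13.
Augment src→R→Q→dst: bottleneck 6. Total 19.
No augmenting path remains in the residual graph.

19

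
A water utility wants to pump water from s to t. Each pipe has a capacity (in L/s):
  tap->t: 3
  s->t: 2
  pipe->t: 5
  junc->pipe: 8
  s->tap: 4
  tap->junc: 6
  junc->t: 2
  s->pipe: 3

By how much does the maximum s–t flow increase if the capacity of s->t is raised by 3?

Original max flow = 9.
After raising cap(s->t), augmenting paths through that edge carry 3 more units.
New max flow = 12. Increase = 3.

3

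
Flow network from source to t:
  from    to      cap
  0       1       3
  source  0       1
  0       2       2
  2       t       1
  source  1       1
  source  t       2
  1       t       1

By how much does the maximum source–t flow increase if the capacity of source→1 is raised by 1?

0

Original max flow = 4.
Even with extra capacity on source→1, another cut of capacity 4 remains binding.
New max flow = 4. Increase = 0.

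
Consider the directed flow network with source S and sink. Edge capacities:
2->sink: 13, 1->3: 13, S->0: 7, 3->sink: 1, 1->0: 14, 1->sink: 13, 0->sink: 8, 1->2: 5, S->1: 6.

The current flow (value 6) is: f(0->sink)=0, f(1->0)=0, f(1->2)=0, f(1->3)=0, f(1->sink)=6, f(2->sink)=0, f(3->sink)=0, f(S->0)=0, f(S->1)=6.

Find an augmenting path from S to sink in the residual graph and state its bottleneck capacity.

S->0->sink, bottleneck 7

Residual along S->0->sink: S->0: 7, 0->sink: 8.
Bottleneck = min = 7.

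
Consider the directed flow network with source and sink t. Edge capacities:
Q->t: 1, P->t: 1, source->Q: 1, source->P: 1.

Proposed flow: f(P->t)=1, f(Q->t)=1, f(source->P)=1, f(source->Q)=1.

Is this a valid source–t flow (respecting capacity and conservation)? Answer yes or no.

Every edge has 0 ≤ f(e) ≤ cap(e).
At each intermediate node, inflow equals outflow.

Yes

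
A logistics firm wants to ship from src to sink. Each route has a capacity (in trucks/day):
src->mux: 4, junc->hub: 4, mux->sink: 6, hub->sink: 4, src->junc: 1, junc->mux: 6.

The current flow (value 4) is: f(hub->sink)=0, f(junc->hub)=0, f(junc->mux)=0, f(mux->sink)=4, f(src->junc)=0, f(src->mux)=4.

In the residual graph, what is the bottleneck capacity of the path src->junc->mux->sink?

1

Residual capacities along the path: src->junc: 1, junc->mux: 6, mux->sink: 2.
Minimum is 1.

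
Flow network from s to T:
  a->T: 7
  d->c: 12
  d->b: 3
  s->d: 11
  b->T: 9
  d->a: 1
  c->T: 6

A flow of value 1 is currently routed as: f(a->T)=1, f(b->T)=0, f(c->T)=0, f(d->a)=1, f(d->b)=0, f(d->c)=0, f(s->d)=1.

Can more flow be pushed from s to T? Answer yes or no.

Yes

Residual path s->d->c->T has bottleneck 6 > 0.
Pushing 6 along it raises the flow to 7, so the given flow is not maximum.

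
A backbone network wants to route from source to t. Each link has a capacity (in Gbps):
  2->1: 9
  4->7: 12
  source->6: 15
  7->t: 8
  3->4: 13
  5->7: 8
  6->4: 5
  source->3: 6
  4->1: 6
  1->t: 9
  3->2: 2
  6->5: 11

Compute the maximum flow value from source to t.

16

Augment source->6->5->7->t: bottleneck 8. Total 8.
Augment source->6->4->1->t: bottleneck 5. Total 13.
Augment source->3->4->1->t: bottleneck 1. Total 14.
Augment source->3->2->1->t: bottleneck 2. Total 16.
No augmenting path remains in the residual graph.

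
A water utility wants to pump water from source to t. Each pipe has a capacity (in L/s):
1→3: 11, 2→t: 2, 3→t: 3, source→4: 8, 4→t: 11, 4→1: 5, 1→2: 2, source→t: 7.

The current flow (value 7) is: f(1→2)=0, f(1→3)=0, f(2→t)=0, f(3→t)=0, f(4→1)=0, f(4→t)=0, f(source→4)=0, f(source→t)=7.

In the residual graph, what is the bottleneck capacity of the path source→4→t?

Residual capacities along the path: source→4: 8, 4→t: 11.
Minimum is 8.

8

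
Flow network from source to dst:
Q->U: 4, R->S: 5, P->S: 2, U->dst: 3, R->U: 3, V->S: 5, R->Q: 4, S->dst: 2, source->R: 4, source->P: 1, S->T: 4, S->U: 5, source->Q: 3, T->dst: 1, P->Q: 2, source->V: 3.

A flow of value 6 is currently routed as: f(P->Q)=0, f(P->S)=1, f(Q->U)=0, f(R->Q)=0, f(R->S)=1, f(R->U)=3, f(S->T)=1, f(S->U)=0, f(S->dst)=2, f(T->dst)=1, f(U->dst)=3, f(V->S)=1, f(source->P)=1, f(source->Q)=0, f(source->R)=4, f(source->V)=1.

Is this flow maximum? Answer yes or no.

Yes

Residual reachable from source: {P, Q, R, S, T, U, V, source}; dst is not reachable.
Saturated cut: S->dst, T->dst, U->dst with total capacity 6 = current flow value. Flow is maximum.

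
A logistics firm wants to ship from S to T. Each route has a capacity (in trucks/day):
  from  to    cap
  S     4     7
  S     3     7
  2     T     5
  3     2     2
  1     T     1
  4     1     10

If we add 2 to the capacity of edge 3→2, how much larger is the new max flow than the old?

Original max flow = 3.
After raising cap(3→2), augmenting paths through that edge carry 2 more units.
New max flow = 5. Increase = 2.

2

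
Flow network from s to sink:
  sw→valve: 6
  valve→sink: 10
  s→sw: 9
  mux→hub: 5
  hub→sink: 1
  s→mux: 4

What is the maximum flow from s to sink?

Augment s→mux→hub→sink: bottleneck 1. Total 1.
Augment s→sw→valve→sink: bottleneck 6. Total 7.
No augmenting path remains in the residual graph.

7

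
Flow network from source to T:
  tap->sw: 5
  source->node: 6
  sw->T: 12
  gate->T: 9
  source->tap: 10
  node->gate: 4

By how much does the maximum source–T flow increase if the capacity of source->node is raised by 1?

0

Original max flow = 9.
Edge source->node does not cross the min cut (source side {node, source, tap}), so extra capacity there cannot help.
New max flow = 9. Increase = 0.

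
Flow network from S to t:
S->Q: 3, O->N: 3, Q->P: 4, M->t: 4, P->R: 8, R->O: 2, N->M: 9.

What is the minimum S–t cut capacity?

2

Max flow = 2 (via 1 augmenting path).
In the residual at optimum, the set reachable from S is {P, Q, R, S}.
Cut edges: R->O (cap 2). Sum = 2.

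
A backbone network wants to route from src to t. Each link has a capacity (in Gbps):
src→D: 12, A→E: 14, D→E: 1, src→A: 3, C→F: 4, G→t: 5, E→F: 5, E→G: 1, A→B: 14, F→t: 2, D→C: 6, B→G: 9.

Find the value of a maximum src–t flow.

Augment src→D→C→F→t: bottleneck 2. Total 2.
Augment src→D→E→G→t: bottleneck 1. Total 3.
Augment src→A→B→G→t: bottleneck 3. Total 6.
No augmenting path remains in the residual graph.

6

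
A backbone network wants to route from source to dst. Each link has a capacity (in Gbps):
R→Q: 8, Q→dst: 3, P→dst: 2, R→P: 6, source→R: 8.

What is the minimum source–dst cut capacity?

Max flow = 5 (via 2 augmenting paths).
In the residual at optimum, the set reachable from source is {P, Q, R, source}.
Cut edges: P→dst (cap 2), Q→dst (cap 3). Sum = 5.

5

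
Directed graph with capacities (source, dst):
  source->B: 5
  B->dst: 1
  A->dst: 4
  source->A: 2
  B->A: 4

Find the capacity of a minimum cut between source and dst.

5

Max flow = 5 (via 3 augmenting paths).
In the residual at optimum, the set reachable from source is {A, B, source}.
Cut edges: B->dst (cap 1), A->dst (cap 4). Sum = 5.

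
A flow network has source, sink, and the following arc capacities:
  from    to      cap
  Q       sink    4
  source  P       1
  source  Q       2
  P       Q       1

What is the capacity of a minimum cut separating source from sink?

3

Max flow = 3 (via 2 augmenting paths).
In the residual at optimum, the set reachable from source is {source}.
Cut edges: source->P (cap 1), source->Q (cap 2). Sum = 3.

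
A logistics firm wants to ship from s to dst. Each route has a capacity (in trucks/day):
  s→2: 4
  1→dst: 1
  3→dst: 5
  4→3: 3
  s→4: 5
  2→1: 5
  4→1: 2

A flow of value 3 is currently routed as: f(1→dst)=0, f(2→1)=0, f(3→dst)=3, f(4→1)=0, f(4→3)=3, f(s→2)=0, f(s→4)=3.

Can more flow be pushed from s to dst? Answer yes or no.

Residual path s→4→1→dst has bottleneck 1 > 0.
Pushing 1 along it raises the flow to 4, so the given flow is not maximum.

Yes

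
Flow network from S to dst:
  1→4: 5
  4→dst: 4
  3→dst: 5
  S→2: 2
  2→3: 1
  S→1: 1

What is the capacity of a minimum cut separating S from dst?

2

Max flow = 2 (via 2 augmenting paths).
In the residual at optimum, the set reachable from S is {2, S}.
Cut edges: 2→3 (cap 1), S→1 (cap 1). Sum = 2.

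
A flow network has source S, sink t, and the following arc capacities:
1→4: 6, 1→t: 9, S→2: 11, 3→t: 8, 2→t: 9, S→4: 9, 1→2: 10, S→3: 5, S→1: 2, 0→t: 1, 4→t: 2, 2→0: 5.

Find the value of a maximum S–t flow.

19

Augment S→1→t: bottleneck 2. Total 2.
Augment S→2→t: bottleneck 9. Total 11.
Augment S→3→t: bottleneck 5. Total 16.
Augment S→4→t: bottleneck 2. Total 18.
Augment S→2→0→t: bottleneck 1. Total 19.
No augmenting path remains in the residual graph.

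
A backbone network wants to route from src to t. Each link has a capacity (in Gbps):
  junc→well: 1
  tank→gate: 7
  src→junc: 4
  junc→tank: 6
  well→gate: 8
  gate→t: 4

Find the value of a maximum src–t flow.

Augment src→junc→well→gate→t: bottleneck 1. Total 1.
Augment src→junc→tank→gate→t: bottleneck 3. Total 4.
No augmenting path remains in the residual graph.

4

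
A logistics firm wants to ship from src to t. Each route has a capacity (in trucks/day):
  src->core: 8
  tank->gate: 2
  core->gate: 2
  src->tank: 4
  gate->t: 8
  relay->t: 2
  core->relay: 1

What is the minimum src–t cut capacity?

5

Max flow = 5 (via 3 augmenting paths).
In the residual at optimum, the set reachable from src is {core, src, tank}.
Cut edges: tank->gate (cap 2), core->gate (cap 2), core->relay (cap 1). Sum = 5.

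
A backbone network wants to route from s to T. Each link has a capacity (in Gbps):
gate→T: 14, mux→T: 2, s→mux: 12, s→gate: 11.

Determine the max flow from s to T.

13

Augment s→mux→T: bottleneck 2. Total 2.
Augment s→gate→T: bottleneck 11. Total 13.
No augmenting path remains in the residual graph.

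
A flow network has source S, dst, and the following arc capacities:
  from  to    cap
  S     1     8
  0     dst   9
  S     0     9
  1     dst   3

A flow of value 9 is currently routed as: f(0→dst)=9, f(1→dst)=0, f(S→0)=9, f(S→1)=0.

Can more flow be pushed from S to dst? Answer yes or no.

Residual path S→1→dst has bottleneck 3 > 0.
Pushing 3 along it raises the flow to 12, so the given flow is not maximum.

Yes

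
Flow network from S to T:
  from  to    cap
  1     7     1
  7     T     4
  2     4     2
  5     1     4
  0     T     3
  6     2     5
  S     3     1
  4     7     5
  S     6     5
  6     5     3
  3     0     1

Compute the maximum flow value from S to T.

4

Augment S→3→0→T: bottleneck 1. Total 1.
Augment S→6→5→1→7→T: bottleneck 1. Total 2.
Augment S→6→2→4→7→T: bottleneck 2. Total 4.
No augmenting path remains in the residual graph.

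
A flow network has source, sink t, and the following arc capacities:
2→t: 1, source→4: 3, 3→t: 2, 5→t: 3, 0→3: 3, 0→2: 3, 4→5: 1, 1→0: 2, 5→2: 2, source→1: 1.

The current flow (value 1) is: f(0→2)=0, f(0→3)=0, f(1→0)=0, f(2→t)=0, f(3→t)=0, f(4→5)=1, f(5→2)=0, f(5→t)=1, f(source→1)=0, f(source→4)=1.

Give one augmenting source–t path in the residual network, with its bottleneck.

source→1→0→3→t, bottleneck 1

Residual along source→1→0→3→t: source→1: 1, 1→0: 2, 0→3: 3, 3→t: 2.
Bottleneck = min = 1.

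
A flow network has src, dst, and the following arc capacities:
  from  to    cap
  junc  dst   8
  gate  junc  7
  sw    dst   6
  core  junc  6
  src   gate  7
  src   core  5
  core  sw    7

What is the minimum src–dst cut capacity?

Max flow = 12 (via 2 augmenting paths).
In the residual at optimum, the set reachable from src is {src}.
Cut edges: src->core (cap 5), src->gate (cap 7). Sum = 12.

12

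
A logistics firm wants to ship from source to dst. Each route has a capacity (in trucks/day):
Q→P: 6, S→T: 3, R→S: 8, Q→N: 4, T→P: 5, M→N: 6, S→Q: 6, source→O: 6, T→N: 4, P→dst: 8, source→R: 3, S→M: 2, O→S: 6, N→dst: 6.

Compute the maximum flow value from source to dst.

9

Augment source→R→S→Q→P→dst: bottleneck 3. Total 3.
Augment source→O→S→Q→P→dst: bottleneck 3. Total 6.
Augment source→O→S→M→N→dst: bottleneck 2. Total 8.
Augment source→O→S→T→N→dst: bottleneck 1. Total 9.
No augmenting path remains in the residual graph.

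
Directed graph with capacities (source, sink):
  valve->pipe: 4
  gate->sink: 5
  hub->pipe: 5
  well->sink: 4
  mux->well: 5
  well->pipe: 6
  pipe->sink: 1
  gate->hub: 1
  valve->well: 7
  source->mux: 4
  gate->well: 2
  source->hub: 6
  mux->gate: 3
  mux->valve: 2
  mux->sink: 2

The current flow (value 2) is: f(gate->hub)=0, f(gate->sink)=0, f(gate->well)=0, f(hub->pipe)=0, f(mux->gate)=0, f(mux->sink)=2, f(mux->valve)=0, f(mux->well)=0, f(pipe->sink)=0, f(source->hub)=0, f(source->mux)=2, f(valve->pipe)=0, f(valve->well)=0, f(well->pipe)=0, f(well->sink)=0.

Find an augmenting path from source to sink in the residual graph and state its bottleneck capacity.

Residual along source->mux->gate->sink: source->mux: 2, mux->gate: 3, gate->sink: 5.
Bottleneck = min = 2.

source->mux->gate->sink, bottleneck 2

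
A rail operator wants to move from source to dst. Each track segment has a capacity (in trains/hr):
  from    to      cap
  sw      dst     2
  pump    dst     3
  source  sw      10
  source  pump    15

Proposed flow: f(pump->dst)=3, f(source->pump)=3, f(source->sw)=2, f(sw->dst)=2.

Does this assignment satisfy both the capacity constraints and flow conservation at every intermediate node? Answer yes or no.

Yes

Every edge has 0 ≤ f(e) ≤ cap(e).
At each intermediate node, inflow equals outflow.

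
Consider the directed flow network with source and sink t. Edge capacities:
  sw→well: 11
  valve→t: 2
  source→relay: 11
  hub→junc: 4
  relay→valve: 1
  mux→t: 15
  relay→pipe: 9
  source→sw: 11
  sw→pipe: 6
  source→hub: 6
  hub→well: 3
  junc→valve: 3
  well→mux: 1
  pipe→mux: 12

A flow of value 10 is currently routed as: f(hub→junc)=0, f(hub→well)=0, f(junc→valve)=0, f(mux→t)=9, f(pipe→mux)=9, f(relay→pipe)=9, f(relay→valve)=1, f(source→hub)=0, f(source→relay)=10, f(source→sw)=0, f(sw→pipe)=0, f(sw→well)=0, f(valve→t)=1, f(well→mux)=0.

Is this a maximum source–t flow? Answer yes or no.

No

Residual path source→hub→junc→valve→t has bottleneck 1 > 0.
Pushing 1 along it raises the flow to 11, so the given flow is not maximum.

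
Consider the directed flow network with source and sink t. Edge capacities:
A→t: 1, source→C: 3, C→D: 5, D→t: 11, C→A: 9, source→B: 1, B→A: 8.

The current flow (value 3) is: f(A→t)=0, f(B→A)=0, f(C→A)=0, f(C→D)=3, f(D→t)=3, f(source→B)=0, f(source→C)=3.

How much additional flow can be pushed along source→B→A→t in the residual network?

Residual capacities along the path: source→B: 1, B→A: 8, A→t: 1.
Minimum is 1.

1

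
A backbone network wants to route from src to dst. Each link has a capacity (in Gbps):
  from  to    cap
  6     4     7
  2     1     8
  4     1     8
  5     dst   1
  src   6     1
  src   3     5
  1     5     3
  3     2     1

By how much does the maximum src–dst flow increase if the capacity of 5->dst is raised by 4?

1

Original max flow = 1.
After raising cap(5->dst), augmenting paths through that edge carry 1 more unit.
New max flow = 2. Increase = 1.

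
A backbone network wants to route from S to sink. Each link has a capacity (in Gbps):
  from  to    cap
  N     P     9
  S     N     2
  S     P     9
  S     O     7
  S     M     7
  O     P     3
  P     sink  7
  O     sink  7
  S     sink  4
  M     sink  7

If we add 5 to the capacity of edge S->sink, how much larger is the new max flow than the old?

Original max flow = 25.
After raising cap(S->sink), augmenting paths through that edge carry 5 more units.
New max flow = 30. Increase = 5.

5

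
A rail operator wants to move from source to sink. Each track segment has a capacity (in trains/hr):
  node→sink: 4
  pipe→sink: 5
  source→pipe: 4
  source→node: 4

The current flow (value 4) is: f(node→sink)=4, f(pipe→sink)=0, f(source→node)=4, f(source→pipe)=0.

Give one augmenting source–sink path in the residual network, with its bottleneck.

source→pipe→sink, bottleneck 4

Residual along source→pipe→sink: source→pipe: 4, pipe→sink: 5.
Bottleneck = min = 4.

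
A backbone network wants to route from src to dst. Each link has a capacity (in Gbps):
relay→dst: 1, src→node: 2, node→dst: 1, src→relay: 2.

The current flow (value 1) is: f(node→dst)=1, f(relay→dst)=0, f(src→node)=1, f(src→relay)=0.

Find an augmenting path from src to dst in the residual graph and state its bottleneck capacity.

Residual along src→relay→dst: src→relay: 2, relay→dst: 1.
Bottleneck = min = 1.

src→relay→dst, bottleneck 1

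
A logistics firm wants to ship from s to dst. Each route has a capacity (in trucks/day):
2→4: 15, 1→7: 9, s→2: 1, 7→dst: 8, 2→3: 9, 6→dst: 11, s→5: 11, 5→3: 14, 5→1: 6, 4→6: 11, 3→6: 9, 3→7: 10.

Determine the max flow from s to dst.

12

Augment s→2→4→6→dst: bottleneck 1. Total 1.
Augment s→5→3→6→dst: bottleneck 9. Total 10.
Augment s→5→3→7→dst: bottleneck 2. Total 12.
No augmenting path remains in the residual graph.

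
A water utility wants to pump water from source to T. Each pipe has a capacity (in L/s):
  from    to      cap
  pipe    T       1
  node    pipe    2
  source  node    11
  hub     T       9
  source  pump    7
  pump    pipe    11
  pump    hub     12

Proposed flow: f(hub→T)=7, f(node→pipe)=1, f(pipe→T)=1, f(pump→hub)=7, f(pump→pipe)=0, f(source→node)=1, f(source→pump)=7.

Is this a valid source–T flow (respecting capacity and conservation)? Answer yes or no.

Every edge has 0 ≤ f(e) ≤ cap(e).
At each intermediate node, inflow equals outflow.

Yes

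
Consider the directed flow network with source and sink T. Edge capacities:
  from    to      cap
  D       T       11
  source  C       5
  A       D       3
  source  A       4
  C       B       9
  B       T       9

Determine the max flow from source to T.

8

Augment source->A->D->T: bottleneck 3. Total 3.
Augment source->C->B->T: bottleneck 5. Total 8.
No augmenting path remains in the residual graph.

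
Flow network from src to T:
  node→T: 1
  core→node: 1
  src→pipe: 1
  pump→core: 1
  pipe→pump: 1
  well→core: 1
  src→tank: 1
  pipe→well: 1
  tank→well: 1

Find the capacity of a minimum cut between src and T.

Max flow = 1 (via 1 augmenting path).
In the residual at optimum, the set reachable from src is {core, pipe, pump, src, tank, well}.
Cut edges: core→node (cap 1). Sum = 1.

1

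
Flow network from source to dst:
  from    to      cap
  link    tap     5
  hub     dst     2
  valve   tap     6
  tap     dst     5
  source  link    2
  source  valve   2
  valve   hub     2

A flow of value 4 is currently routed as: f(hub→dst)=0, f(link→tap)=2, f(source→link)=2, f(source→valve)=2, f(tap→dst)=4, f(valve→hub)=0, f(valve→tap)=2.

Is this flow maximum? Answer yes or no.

Yes

Residual reachable from source: {source}; dst is not reachable.
Saturated cut: source→link, source→valve with total capacity 4 = current flow value. Flow is maximum.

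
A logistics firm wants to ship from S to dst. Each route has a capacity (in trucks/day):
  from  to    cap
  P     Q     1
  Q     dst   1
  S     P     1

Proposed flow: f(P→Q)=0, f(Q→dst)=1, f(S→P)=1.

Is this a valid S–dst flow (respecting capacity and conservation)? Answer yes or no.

Conservation fails at P: inflow 1 ≠ outflow 0.

No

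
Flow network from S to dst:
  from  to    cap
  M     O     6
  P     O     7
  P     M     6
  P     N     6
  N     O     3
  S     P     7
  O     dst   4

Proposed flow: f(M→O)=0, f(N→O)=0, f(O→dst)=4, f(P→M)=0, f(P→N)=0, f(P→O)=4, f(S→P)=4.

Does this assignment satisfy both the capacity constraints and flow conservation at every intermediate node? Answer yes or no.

Every edge has 0 ≤ f(e) ≤ cap(e).
At each intermediate node, inflow equals outflow.

Yes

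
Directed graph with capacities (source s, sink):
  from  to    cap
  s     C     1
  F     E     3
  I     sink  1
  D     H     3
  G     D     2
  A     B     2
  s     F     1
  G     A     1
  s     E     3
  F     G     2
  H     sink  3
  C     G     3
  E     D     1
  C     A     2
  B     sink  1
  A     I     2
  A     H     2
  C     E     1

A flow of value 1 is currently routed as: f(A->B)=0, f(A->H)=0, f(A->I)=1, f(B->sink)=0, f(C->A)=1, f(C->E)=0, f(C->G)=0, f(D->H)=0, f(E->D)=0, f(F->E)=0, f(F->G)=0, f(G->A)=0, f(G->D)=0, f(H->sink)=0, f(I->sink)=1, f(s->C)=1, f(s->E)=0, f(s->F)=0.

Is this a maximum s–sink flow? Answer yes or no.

No

Residual path s->E->D->H->sink has bottleneck 1 > 0.
Pushing 1 along it raises the flow to 2, so the given flow is not maximum.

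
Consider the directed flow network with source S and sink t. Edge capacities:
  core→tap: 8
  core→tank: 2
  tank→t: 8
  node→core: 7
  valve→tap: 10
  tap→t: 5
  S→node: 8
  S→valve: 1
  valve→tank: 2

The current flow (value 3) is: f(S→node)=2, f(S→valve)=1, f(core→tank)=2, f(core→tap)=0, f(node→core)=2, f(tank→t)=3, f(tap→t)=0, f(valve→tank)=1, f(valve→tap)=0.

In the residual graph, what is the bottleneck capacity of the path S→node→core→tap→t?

5

Residual capacities along the path: S→node: 6, node→core: 5, core→tap: 8, tap→t: 5.
Minimum is 5.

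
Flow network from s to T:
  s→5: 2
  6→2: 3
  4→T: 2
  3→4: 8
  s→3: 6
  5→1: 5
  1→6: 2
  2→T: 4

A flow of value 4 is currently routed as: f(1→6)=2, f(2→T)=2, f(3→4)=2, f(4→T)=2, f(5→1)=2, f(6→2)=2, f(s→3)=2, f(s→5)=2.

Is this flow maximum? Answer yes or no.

Residual reachable from s: {3, 4, s}; T is not reachable.
Saturated cut: s→5, 4→T with total capacity 4 = current flow value. Flow is maximum.

Yes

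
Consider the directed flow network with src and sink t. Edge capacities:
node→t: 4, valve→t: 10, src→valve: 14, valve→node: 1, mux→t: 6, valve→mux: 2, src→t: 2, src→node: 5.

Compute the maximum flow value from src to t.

18

Augment src→t: bottleneck 2. Total 2.
Augment src→valve→t: bottleneck 10. Total 12.
Augment src→node→t: bottleneck 4. Total 16.
Augment src→valve→mux→t: bottleneck 2. Total 18.
No augmenting path remains in the residual graph.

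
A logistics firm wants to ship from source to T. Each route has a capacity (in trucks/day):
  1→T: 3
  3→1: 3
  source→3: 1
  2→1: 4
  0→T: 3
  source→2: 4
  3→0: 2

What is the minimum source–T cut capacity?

Max flow = 4 (via 2 augmenting paths).
In the residual at optimum, the set reachable from source is {1, 2, source}.
Cut edges: source→3 (cap 1), 1→T (cap 3). Sum = 4.

4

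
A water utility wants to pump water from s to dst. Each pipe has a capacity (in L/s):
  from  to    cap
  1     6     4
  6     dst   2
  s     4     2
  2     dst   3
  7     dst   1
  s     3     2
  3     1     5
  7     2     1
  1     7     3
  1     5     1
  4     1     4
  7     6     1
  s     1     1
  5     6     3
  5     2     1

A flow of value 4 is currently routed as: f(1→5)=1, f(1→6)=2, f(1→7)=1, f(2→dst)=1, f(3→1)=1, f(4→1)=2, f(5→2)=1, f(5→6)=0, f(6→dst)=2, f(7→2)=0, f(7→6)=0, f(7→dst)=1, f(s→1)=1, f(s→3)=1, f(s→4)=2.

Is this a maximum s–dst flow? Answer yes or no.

No

Residual path s→3→1→7→2→dst has bottleneck 1 > 0.
Pushing 1 along it raises the flow to 5, so the given flow is not maximum.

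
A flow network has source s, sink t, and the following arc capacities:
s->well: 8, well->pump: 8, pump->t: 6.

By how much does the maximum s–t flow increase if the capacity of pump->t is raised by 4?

2

Original max flow = 6.
After raising cap(pump->t), augmenting paths through that edge carry 2 more units.
New max flow = 8. Increase = 2.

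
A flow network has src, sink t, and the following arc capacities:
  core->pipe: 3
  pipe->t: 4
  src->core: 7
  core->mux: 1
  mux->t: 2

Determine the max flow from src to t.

4

Augment src->core->pipe->t: bottleneck 3. Total 3.
Augment src->core->mux->t: bottleneck 1. Total 4.
No augmenting path remains in the residual graph.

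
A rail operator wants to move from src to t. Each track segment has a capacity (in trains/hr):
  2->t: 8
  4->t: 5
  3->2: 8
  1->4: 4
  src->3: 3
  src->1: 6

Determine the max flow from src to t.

Augment src->3->2->t: bottleneck 3. Total 3.
Augment src->1->4->t: bottleneck 4. Total 7.
No augmenting path remains in the residual graph.

7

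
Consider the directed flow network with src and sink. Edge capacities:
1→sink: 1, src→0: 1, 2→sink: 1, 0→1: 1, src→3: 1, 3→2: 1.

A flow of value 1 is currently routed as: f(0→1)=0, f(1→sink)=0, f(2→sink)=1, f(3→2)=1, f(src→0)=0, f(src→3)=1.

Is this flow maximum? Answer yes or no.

Residual path src→0→1→sink has bottleneck 1 > 0.
Pushing 1 along it raises the flow to 2, so the given flow is not maximum.

No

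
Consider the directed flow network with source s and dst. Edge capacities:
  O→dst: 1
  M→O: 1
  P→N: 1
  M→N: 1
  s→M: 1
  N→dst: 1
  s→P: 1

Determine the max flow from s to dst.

2

Augment s→P→N→dst: bottleneck 1. Total 1.
Augment s→M→O→dst: bottleneck 1. Total 2.
No augmenting path remains in the residual graph.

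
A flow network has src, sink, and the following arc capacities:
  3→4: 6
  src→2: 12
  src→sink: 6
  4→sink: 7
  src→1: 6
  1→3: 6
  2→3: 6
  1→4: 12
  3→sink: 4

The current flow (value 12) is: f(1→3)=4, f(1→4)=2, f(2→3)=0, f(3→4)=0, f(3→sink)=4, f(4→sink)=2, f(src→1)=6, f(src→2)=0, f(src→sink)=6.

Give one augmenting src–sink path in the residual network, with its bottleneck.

Residual along src→2→3→4→sink: src→2: 12, 2→3: 6, 3→4: 6, 4→sink: 5.
Bottleneck = min = 5.

src→2→3→4→sink, bottleneck 5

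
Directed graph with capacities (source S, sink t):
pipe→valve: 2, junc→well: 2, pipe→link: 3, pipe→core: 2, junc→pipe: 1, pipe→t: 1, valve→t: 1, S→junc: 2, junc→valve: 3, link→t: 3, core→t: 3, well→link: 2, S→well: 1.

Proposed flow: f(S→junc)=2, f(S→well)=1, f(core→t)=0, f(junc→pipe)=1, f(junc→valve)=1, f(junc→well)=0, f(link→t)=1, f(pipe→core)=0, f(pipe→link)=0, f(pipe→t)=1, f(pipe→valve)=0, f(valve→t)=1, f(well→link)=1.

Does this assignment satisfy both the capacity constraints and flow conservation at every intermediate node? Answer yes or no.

Yes

Every edge has 0 ≤ f(e) ≤ cap(e).
At each intermediate node, inflow equals outflow.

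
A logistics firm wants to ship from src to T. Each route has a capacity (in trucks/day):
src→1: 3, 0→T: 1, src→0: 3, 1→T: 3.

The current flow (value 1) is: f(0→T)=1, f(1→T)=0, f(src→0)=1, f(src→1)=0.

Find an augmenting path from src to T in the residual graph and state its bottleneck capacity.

src→1→T, bottleneck 3

Residual along src→1→T: src→1: 3, 1→T: 3.
Bottleneck = min = 3.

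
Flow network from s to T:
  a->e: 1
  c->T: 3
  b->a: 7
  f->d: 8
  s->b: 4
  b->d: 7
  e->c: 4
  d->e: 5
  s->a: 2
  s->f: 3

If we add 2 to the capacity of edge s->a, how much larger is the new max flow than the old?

0

Original max flow = 3.
Edge s->a does not cross the min cut (source side {a, b, c, d, e, f, s}), so extra capacity there cannot help.
New max flow = 3. Increase = 0.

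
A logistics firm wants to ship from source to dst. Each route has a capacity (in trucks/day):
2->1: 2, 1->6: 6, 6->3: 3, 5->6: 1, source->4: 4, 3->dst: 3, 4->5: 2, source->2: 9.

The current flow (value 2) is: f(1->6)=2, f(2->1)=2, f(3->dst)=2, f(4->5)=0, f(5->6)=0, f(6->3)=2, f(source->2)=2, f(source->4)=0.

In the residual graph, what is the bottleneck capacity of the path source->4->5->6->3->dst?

Residual capacities along the path: source->4: 4, 4->5: 2, 5->6: 1, 6->3: 1, 3->dst: 1.
Minimum is 1.

1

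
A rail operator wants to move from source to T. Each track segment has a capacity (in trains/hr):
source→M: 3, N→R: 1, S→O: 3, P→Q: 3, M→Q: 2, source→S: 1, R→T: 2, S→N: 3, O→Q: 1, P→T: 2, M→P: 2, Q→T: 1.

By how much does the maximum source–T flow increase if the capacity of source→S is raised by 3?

0

Original max flow = 4.
Even with extra capacity on source→S, another cut of capacity 4 remains binding.
New max flow = 4. Increase = 0.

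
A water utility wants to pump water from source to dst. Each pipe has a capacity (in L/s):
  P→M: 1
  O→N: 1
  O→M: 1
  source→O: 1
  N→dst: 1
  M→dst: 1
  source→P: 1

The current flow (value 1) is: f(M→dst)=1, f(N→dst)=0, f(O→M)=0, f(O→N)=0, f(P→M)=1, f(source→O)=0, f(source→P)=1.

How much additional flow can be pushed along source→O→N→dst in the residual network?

1

Residual capacities along the path: source→O: 1, O→N: 1, N→dst: 1.
Minimum is 1.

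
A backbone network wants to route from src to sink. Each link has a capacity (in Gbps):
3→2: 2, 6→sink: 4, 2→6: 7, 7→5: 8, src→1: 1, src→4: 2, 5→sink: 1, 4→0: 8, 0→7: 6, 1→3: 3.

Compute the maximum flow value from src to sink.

Augment src→1→3→2→6→sink: bottleneck 1. Total 1.
Augment src→4→0→7→5→sink: bottleneck 1. Total 2.
No augmenting path remains in the residual graph.

2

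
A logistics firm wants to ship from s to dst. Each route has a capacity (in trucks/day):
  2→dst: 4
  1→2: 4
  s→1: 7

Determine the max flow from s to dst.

Augment s→1→2→dst: bottleneck 4. Total 4.
No augmenting path remains in the residual graph.

4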